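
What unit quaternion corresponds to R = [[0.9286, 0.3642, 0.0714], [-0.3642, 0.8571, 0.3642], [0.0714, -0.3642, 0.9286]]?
0.9636 - 0.189i - 0.189k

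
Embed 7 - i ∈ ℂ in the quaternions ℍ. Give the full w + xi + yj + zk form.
7 - i + 0j + 0k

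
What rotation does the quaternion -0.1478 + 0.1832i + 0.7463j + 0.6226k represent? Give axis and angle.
axis = (0.1852, 0.7546, 0.6295), θ = 197°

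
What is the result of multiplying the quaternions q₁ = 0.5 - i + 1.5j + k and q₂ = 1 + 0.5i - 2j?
4 + 1.25i + j + 2.25k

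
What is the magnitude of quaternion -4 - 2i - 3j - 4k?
√45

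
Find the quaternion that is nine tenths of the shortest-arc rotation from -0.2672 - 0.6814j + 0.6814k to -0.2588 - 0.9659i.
-0.2933 - 0.945i - 0.1022j + 0.1022k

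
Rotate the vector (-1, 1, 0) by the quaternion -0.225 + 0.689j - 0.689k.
(0.589, -0.259, -1.259)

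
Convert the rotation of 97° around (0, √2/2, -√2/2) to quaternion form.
0.6626 + 0.5296j - 0.5296k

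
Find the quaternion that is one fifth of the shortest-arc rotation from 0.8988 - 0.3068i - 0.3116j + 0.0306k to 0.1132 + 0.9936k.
0.8603 - 0.2826i - 0.287j + 0.3126k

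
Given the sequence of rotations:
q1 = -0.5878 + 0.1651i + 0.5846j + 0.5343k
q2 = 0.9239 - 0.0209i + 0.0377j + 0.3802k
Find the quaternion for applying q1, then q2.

q2 · q1 = -0.7648 - 0.0373i + 0.5919j + 0.2517k
-0.7648 - 0.0373i + 0.5919j + 0.2517k


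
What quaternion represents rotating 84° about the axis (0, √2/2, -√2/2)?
0.7431 + 0.4731j - 0.4731k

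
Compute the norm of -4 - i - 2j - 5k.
√46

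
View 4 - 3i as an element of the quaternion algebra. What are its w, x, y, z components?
4 - 3i + 0j + 0k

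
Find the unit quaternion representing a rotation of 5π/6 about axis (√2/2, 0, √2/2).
0.2588 + 0.683i + 0.683k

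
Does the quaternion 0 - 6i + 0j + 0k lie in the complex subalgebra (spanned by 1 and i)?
Yes. The quaternion -6i has j- and k-coefficients y = z = 0, so it lies in the complex subalgebra spanned by 1 and i.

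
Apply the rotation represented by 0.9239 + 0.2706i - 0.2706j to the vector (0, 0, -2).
(1, 1, -1.414)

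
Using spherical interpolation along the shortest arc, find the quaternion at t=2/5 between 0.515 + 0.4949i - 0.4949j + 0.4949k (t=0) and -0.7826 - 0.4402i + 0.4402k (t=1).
0.7412 + 0.5603i - 0.3457j + 0.1311k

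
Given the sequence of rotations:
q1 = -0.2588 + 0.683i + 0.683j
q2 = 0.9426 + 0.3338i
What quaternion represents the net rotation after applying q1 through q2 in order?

q2 · q1 = -0.4719 + 0.5574i + 0.6438j + 0.228k
-0.4719 + 0.5574i + 0.6438j + 0.228k


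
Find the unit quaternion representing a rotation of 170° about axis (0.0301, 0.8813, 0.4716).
0.0872 + 0.03i + 0.8779j + 0.4698k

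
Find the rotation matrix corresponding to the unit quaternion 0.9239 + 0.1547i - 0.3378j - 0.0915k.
[[0.755, 0.0646, -0.6525], [-0.2736, 0.9354, -0.224], [0.5959, 0.3477, 0.7239]]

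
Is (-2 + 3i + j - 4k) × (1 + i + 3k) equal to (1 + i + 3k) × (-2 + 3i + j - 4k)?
No: pq = 7 + 4i - 12j - 11k ≠ 7 - 2i + 14j - 9k = qp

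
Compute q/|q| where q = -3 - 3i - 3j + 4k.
-0.4575 - 0.4575i - 0.4575j + 0.61k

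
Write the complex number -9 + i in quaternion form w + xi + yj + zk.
-9 + i + 0j + 0k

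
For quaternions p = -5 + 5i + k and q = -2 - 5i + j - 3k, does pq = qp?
No: pq = 38 + 14i + 5j + 18k ≠ 38 + 16i - 15j + 8k = qp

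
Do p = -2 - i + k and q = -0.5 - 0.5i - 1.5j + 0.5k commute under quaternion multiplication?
No: pq = 3i + 3j ≠ 3j - 3k = qp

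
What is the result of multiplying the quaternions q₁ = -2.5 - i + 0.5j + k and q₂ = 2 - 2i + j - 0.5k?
-7 + 1.75i - 4j + 3.25k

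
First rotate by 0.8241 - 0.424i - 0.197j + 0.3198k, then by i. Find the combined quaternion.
0.424 + 0.8241i - 0.3198j - 0.197k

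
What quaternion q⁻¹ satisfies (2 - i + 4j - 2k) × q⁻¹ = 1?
0.08 + 0.04i - 0.16j + 0.08k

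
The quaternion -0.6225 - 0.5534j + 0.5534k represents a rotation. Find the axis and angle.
axis = (0, -√2/2, √2/2), θ = 257°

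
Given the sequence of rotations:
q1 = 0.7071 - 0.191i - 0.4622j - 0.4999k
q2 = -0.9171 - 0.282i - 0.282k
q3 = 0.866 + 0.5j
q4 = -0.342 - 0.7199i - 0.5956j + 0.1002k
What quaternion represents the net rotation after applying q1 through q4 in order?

q2 · q1 = -0.8433 - 0.1546i + 0.3368j + 0.3894k
q3 · q2 · q1 = -0.8987 + 0.0608i - 0.13j + 0.4145k
q4 · q3 · q2 · q1 = 0.2322 + 0.3923i + 0.8842j - 0.102k
0.2322 + 0.3923i + 0.8842j - 0.102k


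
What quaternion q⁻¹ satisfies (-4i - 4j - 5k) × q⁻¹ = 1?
0.0702i + 0.0702j + 0.0877k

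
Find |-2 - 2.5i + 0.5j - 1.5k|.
3.571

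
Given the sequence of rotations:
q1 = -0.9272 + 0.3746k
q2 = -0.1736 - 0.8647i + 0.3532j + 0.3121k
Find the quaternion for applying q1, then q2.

q2 · q1 = 0.044 + 0.9341i - 0.0036j - 0.3544k
0.044 + 0.9341i - 0.0036j - 0.3544k


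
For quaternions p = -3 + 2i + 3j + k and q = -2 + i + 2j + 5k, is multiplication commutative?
No: pq = -7 + 6i - 21j - 16k ≠ -7 - 20i - 3j - 18k = qp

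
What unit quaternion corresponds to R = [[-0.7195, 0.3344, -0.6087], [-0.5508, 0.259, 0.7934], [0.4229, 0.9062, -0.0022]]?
-0.3665 - 0.0769i + 0.7037j + 0.6038k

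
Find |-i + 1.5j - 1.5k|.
2.345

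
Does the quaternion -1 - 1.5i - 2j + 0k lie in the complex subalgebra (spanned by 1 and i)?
No. The quaternion -1 - 1.5i - 2j has j-coefficient y = -2 and k-coefficient z = 0, not both zero, so it does not lie in the complex subalgebra spanned by 1 and i.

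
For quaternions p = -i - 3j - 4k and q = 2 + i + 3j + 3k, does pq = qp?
No: pq = 22 + i - 7j - 8k ≠ 22 - 5i - 5j - 8k = qp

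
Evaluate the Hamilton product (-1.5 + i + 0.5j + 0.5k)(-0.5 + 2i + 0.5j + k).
-2 - 3.25i - j - 2.25k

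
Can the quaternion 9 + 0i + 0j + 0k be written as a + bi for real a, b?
Yes. The quaternion 9 has j- and k-coefficients y = z = 0, so it lies in the complex subalgebra spanned by 1 and i.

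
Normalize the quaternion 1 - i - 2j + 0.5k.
0.4 - 0.4i - 0.8j + 0.2k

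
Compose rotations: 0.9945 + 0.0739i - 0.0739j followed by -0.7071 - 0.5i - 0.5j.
-0.7032 - 0.5495i - 0.445j + 0.0739k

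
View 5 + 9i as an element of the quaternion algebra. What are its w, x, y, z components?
5 + 9i + 0j + 0k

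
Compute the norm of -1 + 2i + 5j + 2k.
√34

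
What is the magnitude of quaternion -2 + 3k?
√13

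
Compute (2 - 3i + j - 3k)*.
2 + 3i - j + 3k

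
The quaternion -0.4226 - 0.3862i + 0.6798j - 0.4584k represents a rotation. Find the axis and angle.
axis = (-0.4261, 0.7501, -0.5058), θ = 230°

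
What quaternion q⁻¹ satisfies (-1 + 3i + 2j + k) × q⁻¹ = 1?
-0.0667 - 0.2i - 0.1333j - 0.0667k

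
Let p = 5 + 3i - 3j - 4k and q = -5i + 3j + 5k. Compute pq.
44 - 28i + 20j + 19k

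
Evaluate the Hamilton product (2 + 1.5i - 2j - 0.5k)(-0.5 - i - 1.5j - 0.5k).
-2.75 - 2.5i - 0.75j - 5k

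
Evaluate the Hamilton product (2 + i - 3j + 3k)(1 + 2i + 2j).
6 - i + 7j + 11k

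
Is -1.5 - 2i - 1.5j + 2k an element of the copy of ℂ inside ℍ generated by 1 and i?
No. The quaternion -1.5 - 2i - 1.5j + 2k has j-coefficient y = -1.5 and k-coefficient z = 2, not both zero, so it does not lie in the complex subalgebra spanned by 1 and i.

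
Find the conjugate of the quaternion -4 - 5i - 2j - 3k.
-4 + 5i + 2j + 3k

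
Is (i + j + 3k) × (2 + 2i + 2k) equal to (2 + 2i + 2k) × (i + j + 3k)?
No: pq = -8 + 4i + 6j + 4k ≠ -8 - 2j + 8k = qp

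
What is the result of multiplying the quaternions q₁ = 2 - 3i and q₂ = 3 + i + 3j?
9 - 7i + 6j - 9k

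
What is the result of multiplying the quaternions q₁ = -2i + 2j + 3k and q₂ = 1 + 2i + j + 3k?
-7 + i + 14j - 3k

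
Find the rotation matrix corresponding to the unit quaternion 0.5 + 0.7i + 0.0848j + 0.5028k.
[[0.48, -0.3841, 0.7887], [0.6215, -0.4856, -0.6147], [0.6191, 0.7853, 0.0056]]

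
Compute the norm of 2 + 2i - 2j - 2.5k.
4.272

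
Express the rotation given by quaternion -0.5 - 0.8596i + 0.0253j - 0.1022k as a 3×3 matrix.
[[0.9778, -0.1457, 0.1504], [0.0587, -0.4987, -0.8648], [0.201, 0.8544, -0.4791]]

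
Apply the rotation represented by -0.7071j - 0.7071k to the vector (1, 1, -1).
(-1, -1, 1)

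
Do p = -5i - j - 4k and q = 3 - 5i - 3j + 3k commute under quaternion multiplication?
No: pq = -16 - 30i + 32j - 2k ≠ -16 - 38j - 22k = qp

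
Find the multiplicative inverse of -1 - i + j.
-0.3333 + 0.3333i - 0.3333j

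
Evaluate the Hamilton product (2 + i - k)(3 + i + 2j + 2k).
7 + 7i + j + 3k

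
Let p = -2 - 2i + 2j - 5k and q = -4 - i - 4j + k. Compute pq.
19 - 8i + 7j + 28k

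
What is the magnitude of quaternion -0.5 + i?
1.118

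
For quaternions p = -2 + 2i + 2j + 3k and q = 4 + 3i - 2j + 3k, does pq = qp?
No: pq = -19 + 14i + 15j - 4k ≠ -19 - 10i + 9j + 16k = qp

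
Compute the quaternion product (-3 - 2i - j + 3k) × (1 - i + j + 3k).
-13 - 5i - j - 9k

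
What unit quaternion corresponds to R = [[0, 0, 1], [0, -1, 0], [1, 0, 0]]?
0.7071i + 0.7071k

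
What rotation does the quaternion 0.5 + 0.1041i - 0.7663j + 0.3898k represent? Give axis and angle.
axis = (0.1202, -0.8848, 0.4501), θ = 2π/3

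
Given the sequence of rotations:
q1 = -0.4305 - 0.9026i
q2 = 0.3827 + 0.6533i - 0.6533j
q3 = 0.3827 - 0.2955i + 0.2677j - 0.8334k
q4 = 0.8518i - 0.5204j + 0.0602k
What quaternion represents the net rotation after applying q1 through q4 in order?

q2 · q1 = 0.4249 - 0.6267i + 0.2812j - 0.5897k
q3 · q2 · q1 = -0.5893 - 0.2889i + 0.5694j - 0.4951k
q4 · q3 · q2 · q1 = 0.5722 - 0.2786i + 0.711j + 0.2992k
0.5722 - 0.2786i + 0.711j + 0.2992k


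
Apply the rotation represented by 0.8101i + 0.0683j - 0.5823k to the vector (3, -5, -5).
(5.101, 5.683, -0.823)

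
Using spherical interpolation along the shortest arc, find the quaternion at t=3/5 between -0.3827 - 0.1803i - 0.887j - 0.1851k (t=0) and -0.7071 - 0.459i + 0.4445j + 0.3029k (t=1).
0.3357 + 0.256i - 0.8408j - 0.3388k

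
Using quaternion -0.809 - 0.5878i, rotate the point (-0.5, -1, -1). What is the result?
(-0.5, 0.642, -1.26)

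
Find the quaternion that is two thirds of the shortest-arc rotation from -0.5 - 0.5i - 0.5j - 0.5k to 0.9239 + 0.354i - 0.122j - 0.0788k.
-0.8738 - 0.4548i - 0.1049j - 0.1366k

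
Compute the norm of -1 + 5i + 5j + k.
√52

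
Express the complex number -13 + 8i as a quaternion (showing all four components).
-13 + 8i + 0j + 0k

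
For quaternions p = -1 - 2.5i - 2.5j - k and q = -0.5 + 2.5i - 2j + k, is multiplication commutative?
No: pq = 2.75 - 5.75i + 3.25j + 10.75k ≠ 2.75 + 3.25i + 3.25j - 11.75k = qp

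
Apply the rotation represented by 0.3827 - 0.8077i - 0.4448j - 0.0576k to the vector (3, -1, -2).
(1.525, 0.996, 3.268)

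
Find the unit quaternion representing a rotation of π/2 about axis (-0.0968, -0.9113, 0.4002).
0.7071 - 0.0684i - 0.6444j + 0.283k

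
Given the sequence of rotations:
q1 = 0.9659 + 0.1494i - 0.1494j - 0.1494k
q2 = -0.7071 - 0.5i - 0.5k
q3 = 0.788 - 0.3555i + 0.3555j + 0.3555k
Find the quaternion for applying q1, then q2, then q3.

q2 · q1 = -0.683 - 0.6633i - 0.0438j - 0.3026k
q3 · q2 · q1 = -0.6509 - 0.3719i - 0.6207j - 0.2299k
-0.6509 - 0.3719i - 0.6207j - 0.2299k


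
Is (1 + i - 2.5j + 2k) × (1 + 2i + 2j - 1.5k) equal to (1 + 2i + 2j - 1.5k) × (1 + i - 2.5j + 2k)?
No: pq = 7 + 2.75i + 5j + 7.5k ≠ 7 + 3.25i - 6j - 6.5k = qp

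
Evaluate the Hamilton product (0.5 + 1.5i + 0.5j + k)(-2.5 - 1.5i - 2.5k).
3.5 - 5.75i + j - 3k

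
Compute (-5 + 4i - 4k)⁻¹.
-0.0877 - 0.0702i + 0.0702k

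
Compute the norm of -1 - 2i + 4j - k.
√22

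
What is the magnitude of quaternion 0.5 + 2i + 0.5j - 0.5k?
2.179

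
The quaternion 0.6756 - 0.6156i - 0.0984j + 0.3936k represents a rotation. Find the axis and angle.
axis = (-0.835, -0.1335, 0.5339), θ = 95°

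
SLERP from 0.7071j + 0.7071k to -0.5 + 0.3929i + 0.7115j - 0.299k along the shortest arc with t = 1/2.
-0.3111 + 0.2444i + 0.8826j + 0.2539k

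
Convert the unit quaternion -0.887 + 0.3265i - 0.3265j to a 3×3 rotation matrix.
[[0.7868, -0.2132, 0.5792], [-0.2132, 0.7868, 0.5792], [-0.5792, -0.5792, 0.5736]]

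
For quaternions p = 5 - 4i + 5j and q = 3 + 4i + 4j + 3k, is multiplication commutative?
No: pq = 11 + 23i + 47j - 21k ≠ 11 - 7i + 23j + 51k = qp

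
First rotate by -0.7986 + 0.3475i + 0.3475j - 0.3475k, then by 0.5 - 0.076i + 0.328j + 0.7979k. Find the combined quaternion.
-0.2096 - 0.1568i + 0.1627j - 0.9513k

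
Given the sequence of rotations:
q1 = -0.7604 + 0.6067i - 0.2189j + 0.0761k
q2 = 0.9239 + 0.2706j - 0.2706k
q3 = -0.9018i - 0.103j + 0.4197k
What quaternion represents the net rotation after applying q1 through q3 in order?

q2 · q1 = -0.6227 + 0.5219i - 0.5722j + 0.1119k
q3 · q2 · q1 = 0.3647 + 0.7902i + 0.3841j + 0.3084k
0.3647 + 0.7902i + 0.3841j + 0.3084k


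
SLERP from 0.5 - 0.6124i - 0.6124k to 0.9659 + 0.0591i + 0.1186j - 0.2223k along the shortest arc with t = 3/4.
0.9207 - 0.1296i + 0.0953j - 0.3557k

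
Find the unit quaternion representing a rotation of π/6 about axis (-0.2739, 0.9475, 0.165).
0.9659 - 0.0709i + 0.2452j + 0.0427k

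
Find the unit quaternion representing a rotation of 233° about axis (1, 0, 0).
-0.4462 + 0.8949i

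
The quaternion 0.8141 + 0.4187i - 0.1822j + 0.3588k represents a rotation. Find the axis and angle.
axis = (0.721, -0.3137, 0.6178), θ = 71°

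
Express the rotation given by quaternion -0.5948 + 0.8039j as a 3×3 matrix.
[[-0.2925, 0, -0.9563], [0, 1, 0], [0.9563, 0, -0.2925]]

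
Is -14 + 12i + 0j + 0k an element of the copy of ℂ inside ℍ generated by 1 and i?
Yes. The quaternion -14 + 12i has j- and k-coefficients y = z = 0, so it lies in the complex subalgebra spanned by 1 and i.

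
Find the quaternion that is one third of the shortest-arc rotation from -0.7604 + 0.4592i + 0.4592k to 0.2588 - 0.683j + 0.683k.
-0.5098 + 0.3812i - 0.3204j + 0.7015k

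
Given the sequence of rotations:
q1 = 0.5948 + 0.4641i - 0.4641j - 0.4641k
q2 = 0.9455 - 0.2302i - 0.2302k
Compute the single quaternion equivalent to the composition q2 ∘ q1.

q2 · q1 = 0.5624 + 0.195i - 0.6525j - 0.4689k
0.5624 + 0.195i - 0.6525j - 0.4689k


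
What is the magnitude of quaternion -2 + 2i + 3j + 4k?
√33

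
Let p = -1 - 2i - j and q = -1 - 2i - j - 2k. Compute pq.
-4 + 6i - 2j + 2k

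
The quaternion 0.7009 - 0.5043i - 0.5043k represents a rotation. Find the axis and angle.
axis = (-√2/2, 0, -√2/2), θ = 91°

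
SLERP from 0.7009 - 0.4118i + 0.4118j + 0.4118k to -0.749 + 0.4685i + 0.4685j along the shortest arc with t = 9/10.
0.7819 - 0.4859i - 0.3875j + 0.0492k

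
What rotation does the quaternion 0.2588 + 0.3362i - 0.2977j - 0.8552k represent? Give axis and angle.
axis = (0.3481, -0.3082, -0.8854), θ = 5π/6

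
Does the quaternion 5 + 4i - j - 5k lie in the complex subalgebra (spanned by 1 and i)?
No. The quaternion 5 + 4i - j - 5k has j-coefficient y = -1 and k-coefficient z = -5, not both zero, so it does not lie in the complex subalgebra spanned by 1 and i.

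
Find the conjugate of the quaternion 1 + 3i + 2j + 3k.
1 - 3i - 2j - 3k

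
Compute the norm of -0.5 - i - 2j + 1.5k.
2.739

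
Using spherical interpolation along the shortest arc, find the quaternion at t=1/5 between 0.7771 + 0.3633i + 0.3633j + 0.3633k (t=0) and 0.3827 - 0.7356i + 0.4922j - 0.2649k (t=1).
0.8297 + 0.1233i + 0.4785j + 0.2595k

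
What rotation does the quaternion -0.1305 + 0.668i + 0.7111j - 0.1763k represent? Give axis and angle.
axis = (0.6738, 0.7172, -0.1778), θ = 195°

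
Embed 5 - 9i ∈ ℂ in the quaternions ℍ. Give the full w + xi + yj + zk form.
5 - 9i + 0j + 0k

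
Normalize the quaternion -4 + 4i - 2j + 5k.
-0.5121 + 0.5121i - 0.2561j + 0.6402k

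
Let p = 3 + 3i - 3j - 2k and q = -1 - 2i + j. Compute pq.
6 - 7i + 10j - k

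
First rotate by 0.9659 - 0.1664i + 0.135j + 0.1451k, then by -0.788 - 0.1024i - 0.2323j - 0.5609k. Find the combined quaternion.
-0.6654 + 0.0742i - 0.2226j - 0.7086k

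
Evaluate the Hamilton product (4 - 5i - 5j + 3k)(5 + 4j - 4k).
52 - 17i - 29j - 21k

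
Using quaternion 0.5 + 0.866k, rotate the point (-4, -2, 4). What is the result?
(3.732, -2.464, 4)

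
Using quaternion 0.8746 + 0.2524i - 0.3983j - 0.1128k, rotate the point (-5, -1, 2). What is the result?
(-4.79, 0.441, -2.62)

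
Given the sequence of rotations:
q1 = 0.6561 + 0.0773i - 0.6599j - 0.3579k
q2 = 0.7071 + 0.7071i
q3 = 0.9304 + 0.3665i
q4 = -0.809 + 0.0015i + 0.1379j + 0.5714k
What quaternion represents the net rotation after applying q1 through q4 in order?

q2 · q1 = 0.4093 + 0.5186i - 0.2135j - 0.7197k
q3 · q2 · q1 = 0.1907 + 0.6325i + 0.0651j - 0.7479k
q4 · q3 · q2 · q1 = 0.2631 - 0.6517i + 0.3362j + 0.6269k
0.2631 - 0.6517i + 0.3362j + 0.6269k


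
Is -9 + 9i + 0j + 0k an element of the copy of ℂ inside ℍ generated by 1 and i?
Yes. The quaternion -9 + 9i has j- and k-coefficients y = z = 0, so it lies in the complex subalgebra spanned by 1 and i.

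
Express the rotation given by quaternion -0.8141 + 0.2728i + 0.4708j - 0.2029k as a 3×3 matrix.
[[0.4744, -0.0735, -0.8773], [0.5872, 0.7688, 0.2531], [0.6559, -0.6352, 0.4079]]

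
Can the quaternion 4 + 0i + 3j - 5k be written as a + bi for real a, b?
No. The quaternion 4 + 3j - 5k has j-coefficient y = 3 and k-coefficient z = -5, not both zero, so it does not lie in the complex subalgebra spanned by 1 and i.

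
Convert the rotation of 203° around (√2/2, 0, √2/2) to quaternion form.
-0.1994 + 0.6929i + 0.6929k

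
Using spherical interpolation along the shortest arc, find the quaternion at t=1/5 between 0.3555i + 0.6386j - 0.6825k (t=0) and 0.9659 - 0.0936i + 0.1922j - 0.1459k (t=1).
0.2682 + 0.2974i + 0.6343j - 0.6613k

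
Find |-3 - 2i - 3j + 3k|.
√31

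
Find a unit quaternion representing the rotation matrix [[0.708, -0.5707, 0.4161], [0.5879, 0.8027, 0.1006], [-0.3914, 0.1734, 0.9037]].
0.9239 + 0.0197i + 0.2185j + 0.3135k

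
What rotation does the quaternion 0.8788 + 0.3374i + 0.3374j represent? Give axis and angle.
axis = (√2/2, √2/2, 0), θ = 57°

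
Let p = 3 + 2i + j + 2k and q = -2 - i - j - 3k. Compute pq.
3 - 8i - j - 14k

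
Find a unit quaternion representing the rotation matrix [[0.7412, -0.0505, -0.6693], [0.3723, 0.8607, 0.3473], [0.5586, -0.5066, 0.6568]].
0.9026 - 0.2365i - 0.3401j + 0.1171k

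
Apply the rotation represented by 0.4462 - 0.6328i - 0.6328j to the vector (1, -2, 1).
(-1.967, 0.967, 1.092)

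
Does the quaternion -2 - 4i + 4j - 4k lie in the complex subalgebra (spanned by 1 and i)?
No. The quaternion -2 - 4i + 4j - 4k has j-coefficient y = 4 and k-coefficient z = -4, not both zero, so it does not lie in the complex subalgebra spanned by 1 and i.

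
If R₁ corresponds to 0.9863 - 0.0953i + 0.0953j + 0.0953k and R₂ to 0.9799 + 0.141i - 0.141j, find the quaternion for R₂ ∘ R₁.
0.9933 + 0.0322i - 0.0591j + 0.0934k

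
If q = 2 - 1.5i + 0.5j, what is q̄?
2 + 1.5i - 0.5j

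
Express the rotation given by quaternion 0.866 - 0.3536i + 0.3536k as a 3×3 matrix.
[[0.7499, -0.6124, -0.2501], [0.6124, 0.4999, 0.6124], [-0.2501, -0.6124, 0.7499]]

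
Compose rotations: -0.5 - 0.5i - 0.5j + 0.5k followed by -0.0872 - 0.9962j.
-0.4545 - 0.4545i + 0.5417j - 0.5417k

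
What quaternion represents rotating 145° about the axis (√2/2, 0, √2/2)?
0.3007 + 0.6744i + 0.6744k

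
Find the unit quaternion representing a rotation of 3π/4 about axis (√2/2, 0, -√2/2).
0.3827 + 0.6533i - 0.6533k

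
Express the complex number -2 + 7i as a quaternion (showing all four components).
-2 + 7i + 0j + 0k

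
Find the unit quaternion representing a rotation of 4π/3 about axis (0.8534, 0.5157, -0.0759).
-0.5 + 0.7391i + 0.4466j - 0.0657k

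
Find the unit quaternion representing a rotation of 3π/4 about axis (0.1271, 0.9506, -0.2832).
0.3827 + 0.1174i + 0.8782j - 0.2616k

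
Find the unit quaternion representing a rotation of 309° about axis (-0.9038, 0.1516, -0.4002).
-0.9026 - 0.3891i + 0.0653j - 0.1723k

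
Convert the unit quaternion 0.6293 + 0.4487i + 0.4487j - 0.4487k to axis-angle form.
axis = (√3/3, √3/3, -√3/3), θ = 102°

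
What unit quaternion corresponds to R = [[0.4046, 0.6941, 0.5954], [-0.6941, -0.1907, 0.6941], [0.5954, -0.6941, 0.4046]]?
0.6361 - 0.5456i - 0.5456k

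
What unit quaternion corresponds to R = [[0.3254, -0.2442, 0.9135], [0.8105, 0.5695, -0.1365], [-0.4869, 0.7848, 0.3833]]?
0.7547 + 0.3052i + 0.4639j + 0.3494k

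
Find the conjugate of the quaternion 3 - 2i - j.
3 + 2i + j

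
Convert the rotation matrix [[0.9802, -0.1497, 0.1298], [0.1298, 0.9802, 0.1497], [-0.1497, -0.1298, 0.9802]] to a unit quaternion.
0.9925 - 0.0704i + 0.0704j + 0.0704k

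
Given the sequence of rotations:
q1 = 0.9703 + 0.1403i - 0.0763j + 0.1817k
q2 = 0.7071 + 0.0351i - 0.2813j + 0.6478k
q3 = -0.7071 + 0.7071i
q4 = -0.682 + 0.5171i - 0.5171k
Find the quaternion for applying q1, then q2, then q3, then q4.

q2 · q1 = 0.542 + 0.1316i - 0.2424j + 0.7938k
q3 · q2 · q1 = -0.4763 + 0.2902i - 0.3899j - 0.7327k
q4 · q3 · q2 · q1 = -0.2041 - 0.6458i + 0.4947j + 0.5444k
-0.2041 - 0.6458i + 0.4947j + 0.5444k


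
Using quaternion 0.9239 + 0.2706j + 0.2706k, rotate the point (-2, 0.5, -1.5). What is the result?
(-2.414, -0.793, -0.207)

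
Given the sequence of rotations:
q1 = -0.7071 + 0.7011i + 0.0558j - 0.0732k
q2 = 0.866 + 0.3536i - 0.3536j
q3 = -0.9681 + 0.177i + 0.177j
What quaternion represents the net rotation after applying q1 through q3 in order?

q2 · q1 = -0.8405 + 0.383i + 0.3242j + 0.2042k
q3 · q2 · q1 = 0.6885 - 0.4834i - 0.4988j - 0.2081k
0.6885 - 0.4834i - 0.4988j - 0.2081k


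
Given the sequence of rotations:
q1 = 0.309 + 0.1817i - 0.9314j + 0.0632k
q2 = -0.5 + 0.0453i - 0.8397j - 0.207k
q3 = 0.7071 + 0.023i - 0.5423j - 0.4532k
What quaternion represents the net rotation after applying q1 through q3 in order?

q2 · q1 = -0.9317 - 0.3227i + 0.1658j + 0.0148k
q3 · q2 · q1 = -0.5548 - 0.1825i + 0.7684j + 0.2615k
-0.5548 - 0.1825i + 0.7684j + 0.2615k


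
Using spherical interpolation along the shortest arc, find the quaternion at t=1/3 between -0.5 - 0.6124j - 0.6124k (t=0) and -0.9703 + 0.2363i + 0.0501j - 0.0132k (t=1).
-0.7636 + 0.0947i - 0.4388j - 0.4642k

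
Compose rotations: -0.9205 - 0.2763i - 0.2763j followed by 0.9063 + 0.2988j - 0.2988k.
-0.7517 - 0.333i - 0.4429j + 0.3576k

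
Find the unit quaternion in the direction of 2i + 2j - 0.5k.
0.6963i + 0.6963j - 0.1741k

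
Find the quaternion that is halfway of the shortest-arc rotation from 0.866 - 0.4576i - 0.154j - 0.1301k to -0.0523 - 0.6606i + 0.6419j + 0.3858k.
0.5466 - 0.7512i + 0.3278j + 0.1718k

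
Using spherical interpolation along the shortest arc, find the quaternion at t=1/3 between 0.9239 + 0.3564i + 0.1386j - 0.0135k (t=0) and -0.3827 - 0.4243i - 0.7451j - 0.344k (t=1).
0.8141 + 0.4191i + 0.3833j + 0.1209k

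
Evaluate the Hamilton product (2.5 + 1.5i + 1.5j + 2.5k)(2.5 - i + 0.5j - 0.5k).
8.25 - 0.75i + 3.25j + 7.25k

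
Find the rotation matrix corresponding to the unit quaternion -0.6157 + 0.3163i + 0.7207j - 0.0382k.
[[-0.0417, 0.4089, -0.9116], [0.503, 0.797, 0.3344], [0.8633, -0.4446, -0.2389]]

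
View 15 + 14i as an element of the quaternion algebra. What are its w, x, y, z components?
15 + 14i + 0j + 0k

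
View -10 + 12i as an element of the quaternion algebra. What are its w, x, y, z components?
-10 + 12i + 0j + 0k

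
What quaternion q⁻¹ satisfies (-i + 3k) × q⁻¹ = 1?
0.1i - 0.3k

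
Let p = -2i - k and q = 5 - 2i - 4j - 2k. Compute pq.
-6 - 14i - 2j + 3k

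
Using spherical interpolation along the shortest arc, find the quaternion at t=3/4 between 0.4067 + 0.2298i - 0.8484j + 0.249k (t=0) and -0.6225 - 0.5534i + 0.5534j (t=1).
0.5844 + 0.485i - 0.6473j + 0.0654k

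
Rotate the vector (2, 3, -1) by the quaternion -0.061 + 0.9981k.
(-1.62, -3.221, -1)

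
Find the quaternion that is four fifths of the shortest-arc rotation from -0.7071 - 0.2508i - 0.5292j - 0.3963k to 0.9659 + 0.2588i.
-0.9524 - 0.2686i - 0.1153j - 0.0864k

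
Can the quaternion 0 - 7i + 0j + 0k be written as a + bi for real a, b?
Yes. The quaternion -7i has j- and k-coefficients y = z = 0, so it lies in the complex subalgebra spanned by 1 and i.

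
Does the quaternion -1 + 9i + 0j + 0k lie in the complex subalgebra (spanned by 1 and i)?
Yes. The quaternion -1 + 9i has j- and k-coefficients y = z = 0, so it lies in the complex subalgebra spanned by 1 and i.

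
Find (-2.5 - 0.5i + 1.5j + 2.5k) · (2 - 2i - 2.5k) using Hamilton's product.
0.25 + 0.25i - 3.25j + 14.25k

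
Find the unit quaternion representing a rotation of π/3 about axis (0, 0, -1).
0.866 - 0.5k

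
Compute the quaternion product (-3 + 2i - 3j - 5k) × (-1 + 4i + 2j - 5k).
-24 + 11i - 13j + 36k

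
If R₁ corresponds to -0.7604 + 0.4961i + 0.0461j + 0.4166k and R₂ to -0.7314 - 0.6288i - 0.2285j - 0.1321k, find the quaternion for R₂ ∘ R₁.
0.9337 + 0.0262i + 0.3365j - 0.1199k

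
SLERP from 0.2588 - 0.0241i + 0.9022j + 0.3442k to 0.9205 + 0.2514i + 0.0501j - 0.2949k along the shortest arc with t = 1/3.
0.6297 + 0.0948i + 0.7571j + 0.1459k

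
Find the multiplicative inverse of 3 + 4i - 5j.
0.06 - 0.08i + 0.1j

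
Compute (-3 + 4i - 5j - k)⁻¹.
-0.0588 - 0.0784i + 0.098j + 0.0196k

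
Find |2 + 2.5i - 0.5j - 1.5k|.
3.571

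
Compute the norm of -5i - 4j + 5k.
√66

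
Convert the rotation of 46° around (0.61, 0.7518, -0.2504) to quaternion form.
0.9205 + 0.2383i + 0.2938j - 0.0978k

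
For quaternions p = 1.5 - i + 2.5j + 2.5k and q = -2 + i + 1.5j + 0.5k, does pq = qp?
No: pq = -7 + i + 0.25j - 8.25k ≠ -7 + 6i - 5.75j - 0.25k = qp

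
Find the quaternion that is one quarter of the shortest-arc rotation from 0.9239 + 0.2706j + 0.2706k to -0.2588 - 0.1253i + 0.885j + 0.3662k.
0.7354 - 0.0453i + 0.5626j + 0.3751k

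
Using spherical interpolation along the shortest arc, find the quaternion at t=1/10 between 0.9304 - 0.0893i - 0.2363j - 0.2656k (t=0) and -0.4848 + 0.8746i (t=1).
0.9247 - 0.1875i - 0.2202j - 0.2475k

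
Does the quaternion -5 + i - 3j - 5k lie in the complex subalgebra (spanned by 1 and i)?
No. The quaternion -5 + i - 3j - 5k has j-coefficient y = -3 and k-coefficient z = -5, not both zero, so it does not lie in the complex subalgebra spanned by 1 and i.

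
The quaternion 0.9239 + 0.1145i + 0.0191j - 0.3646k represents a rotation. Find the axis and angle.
axis = (0.2992, 0.0499, -0.9529), θ = π/4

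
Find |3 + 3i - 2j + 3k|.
√31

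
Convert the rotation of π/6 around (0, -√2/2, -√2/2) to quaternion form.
0.9659 - 0.183j - 0.183k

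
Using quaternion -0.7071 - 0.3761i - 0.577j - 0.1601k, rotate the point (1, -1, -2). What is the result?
(-1.798, 0.689, -1.515)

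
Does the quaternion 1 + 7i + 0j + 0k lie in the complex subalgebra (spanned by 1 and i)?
Yes. The quaternion 1 + 7i has j- and k-coefficients y = z = 0, so it lies in the complex subalgebra spanned by 1 and i.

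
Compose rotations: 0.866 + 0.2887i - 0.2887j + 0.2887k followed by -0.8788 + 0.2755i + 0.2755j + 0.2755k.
-0.8406 + 0.1439i + 0.4923j - 0.1742k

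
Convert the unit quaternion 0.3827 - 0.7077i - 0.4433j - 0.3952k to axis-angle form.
axis = (-0.766, -0.4798, -0.4278), θ = 3π/4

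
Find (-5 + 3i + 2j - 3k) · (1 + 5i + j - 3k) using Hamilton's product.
-31 - 25i - 9j + 5k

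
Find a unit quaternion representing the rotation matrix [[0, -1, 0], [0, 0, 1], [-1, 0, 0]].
0.5 - 0.5i + 0.5j + 0.5k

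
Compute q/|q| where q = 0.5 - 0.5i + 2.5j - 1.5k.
0.1667 - 0.1667i + 0.8333j - 0.5k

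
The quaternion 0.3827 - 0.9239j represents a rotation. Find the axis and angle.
axis = (0, -1, 0), θ = 3π/4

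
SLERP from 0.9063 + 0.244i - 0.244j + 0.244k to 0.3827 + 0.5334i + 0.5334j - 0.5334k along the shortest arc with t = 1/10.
0.9238 + 0.3081i - 0.1608j + 0.1608k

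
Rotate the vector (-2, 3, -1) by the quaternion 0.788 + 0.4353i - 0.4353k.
(1.195, 2.784, 2.195)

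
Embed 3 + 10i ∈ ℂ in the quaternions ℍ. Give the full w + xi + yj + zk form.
3 + 10i + 0j + 0k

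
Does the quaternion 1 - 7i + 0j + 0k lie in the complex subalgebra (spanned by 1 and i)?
Yes. The quaternion 1 - 7i has j- and k-coefficients y = z = 0, so it lies in the complex subalgebra spanned by 1 and i.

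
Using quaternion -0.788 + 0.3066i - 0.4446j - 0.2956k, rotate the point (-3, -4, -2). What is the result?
(0.625, -4.621, 2.694)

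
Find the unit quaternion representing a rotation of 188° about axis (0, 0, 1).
-0.0698 + 0.9976k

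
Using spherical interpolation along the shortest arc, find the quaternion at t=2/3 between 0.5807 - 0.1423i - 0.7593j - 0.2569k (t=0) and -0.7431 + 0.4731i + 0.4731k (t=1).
0.755 - 0.3948i - 0.2866j - 0.4381k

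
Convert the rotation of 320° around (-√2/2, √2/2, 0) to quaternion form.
-0.9397 - 0.2418i + 0.2418j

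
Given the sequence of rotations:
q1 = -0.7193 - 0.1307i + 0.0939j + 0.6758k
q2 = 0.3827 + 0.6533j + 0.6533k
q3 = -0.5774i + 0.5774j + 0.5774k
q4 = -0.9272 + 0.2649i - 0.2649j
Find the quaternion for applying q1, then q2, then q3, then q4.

q2 · q1 = -0.7781 + 0.3301i - 0.5194j - 0.1259k
q3 · q2 · q1 = 0.5632 + 0.6765i - 0.3314j - 0.34k
q4 · q3 · q2 · q1 = -0.7892 - 0.388i + 0.2481j + 0.4067k
-0.7892 - 0.388i + 0.2481j + 0.4067k


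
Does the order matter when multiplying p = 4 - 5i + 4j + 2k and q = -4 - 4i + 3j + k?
Yes: pq = -50 + 2i - 7j - 3k ≠ -50 + 6i - j - 5k = qp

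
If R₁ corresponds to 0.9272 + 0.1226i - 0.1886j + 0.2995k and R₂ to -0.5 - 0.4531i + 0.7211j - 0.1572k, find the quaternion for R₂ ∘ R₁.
-0.225 - 0.2951i + 0.8793j - 0.2985k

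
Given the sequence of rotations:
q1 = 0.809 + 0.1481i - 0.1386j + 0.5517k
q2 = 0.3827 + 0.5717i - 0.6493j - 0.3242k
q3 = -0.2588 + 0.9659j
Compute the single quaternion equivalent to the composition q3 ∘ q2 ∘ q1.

q2 · q1 = 0.3138 + 0.116i - 0.9417j - 0.0342k
q3 · q2 · q1 = 0.8284 - 0.0631i + 0.5468j - 0.1032k
0.8284 - 0.0631i + 0.5468j - 0.1032k


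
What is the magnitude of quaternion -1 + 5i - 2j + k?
√31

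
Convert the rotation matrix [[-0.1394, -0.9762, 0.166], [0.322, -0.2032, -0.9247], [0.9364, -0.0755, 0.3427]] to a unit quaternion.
0.5 + 0.4246i - 0.3852j + 0.6491k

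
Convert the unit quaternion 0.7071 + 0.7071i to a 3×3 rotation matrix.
[[1, 0, 0], [0, 0, -1], [0, 1, 0]]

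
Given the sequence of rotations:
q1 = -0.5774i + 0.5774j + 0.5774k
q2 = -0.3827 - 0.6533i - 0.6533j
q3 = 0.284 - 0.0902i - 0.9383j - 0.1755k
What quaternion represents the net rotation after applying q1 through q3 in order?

q2 · q1 = -0.1562i + 0.1562j - 0.9754k
q3 · q2 · q1 = -0.0387 + 0.8983i - 0.0162j - 0.4377k
-0.0387 + 0.8983i - 0.0162j - 0.4377k


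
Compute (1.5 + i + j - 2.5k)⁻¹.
0.1429 - 0.0952i - 0.0952j + 0.2381k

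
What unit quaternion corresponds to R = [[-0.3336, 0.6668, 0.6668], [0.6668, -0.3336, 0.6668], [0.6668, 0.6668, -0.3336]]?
0.5774i + 0.5774j + 0.5774k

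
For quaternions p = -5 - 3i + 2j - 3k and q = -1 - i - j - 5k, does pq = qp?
No: pq = -11 - 5i - 9j + 33k ≠ -11 + 21i + 15j + 23k = qp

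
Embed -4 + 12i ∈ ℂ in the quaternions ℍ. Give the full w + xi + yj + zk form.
-4 + 12i + 0j + 0k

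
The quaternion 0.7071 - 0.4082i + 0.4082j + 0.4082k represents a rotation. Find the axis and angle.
axis = (-√3/3, √3/3, √3/3), θ = π/2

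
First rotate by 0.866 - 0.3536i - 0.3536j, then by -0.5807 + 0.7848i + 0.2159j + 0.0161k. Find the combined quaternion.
-0.149 + 0.8907i + 0.3866j - 0.1872k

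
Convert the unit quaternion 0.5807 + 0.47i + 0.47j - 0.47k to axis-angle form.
axis = (√3/3, √3/3, -√3/3), θ = 109°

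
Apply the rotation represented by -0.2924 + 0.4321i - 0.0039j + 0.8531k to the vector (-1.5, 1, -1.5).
(0.07, -0.445, -2.302)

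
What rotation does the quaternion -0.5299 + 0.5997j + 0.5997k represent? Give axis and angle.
axis = (0, √2/2, √2/2), θ = 244°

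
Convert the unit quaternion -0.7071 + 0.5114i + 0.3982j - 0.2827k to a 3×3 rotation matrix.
[[0.523, 0.0075, -0.8523], [0.8071, 0.3171, 0.4981], [0.274, -0.9484, 0.1598]]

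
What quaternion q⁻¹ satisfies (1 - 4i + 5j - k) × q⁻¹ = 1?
0.0233 + 0.093i - 0.1163j + 0.0233k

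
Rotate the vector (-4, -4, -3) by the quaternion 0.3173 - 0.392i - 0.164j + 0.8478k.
(5.909, 0.401, 2.433)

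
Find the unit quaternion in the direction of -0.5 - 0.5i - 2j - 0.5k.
-0.2294 - 0.2294i - 0.9177j - 0.2294k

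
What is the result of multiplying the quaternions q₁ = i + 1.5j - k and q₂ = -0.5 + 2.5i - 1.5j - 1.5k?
-1.75 - 4.25i - 1.75j - 4.75k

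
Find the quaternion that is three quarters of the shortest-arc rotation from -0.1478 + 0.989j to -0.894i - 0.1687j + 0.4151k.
-0.0515 + 0.7876i + 0.4933j - 0.3657k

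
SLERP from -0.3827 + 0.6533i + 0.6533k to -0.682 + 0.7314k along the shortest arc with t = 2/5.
-0.5388 + 0.4161i + 0.7325k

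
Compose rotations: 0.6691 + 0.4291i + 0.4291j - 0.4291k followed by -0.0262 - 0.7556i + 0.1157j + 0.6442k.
0.5335 - 0.8429i + 0.0184j + 0.0684k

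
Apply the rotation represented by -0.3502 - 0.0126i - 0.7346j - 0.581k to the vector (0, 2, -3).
(-2.364, -1.885, 1.964)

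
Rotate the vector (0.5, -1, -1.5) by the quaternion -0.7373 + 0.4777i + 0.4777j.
(0.872, -1.372, 0.926)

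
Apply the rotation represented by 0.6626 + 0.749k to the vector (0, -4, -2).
(3.97, 0.488, -2)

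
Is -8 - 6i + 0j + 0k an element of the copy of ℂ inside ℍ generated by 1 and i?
Yes. The quaternion -8 - 6i has j- and k-coefficients y = z = 0, so it lies in the complex subalgebra spanned by 1 and i.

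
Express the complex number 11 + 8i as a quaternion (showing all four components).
11 + 8i + 0j + 0k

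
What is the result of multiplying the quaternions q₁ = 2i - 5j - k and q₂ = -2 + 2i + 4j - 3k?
13 + 15i + 14j + 20k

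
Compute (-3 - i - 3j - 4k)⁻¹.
-0.0857 + 0.0286i + 0.0857j + 0.1143k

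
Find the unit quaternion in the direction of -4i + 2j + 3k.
-0.7428i + 0.3714j + 0.5571k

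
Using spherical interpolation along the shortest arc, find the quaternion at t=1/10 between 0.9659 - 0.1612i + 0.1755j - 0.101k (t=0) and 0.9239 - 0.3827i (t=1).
0.9657 - 0.1844i + 0.1584j - 0.0912k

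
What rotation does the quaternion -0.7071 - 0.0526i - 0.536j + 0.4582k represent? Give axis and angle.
axis = (-0.0744, -0.758, 0.648), θ = 3π/2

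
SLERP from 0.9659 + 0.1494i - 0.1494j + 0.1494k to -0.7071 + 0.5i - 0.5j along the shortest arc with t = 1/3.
0.9866 - 0.0849i + 0.0849j + 0.11k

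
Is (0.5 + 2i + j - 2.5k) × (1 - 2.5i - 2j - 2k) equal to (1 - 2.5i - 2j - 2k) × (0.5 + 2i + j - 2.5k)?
No: pq = 2.5 - 6.25i + 10.25j - 5k ≠ 2.5 + 7.75i - 10.25j - 2k = qp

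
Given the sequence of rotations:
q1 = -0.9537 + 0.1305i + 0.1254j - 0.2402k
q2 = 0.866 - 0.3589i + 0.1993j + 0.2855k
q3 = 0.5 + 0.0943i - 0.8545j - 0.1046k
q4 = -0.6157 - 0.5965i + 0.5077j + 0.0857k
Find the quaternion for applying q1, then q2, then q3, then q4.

q2 · q1 = -0.7355 + 0.3716i - 0.1304j - 0.5513k
q3 · q2 · q1 = -0.5719 + 0.5739i + 0.5764j + 0.1065k
q4 · q3 · q2 · q1 = 0.3927 - 0.0075i - 0.5325j - 0.7498k
0.3927 - 0.0075i - 0.5325j - 0.7498k


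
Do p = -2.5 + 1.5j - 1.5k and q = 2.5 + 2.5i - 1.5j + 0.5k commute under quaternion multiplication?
No: pq = -3.25 - 7.75i + 3.75j - 8.75k ≠ -3.25 - 4.75i + 11.25j - 1.25k = qp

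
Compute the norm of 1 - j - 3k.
√11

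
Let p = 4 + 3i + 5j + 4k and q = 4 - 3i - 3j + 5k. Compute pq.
20 + 37i - 19j + 42k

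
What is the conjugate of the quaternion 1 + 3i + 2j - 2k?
1 - 3i - 2j + 2k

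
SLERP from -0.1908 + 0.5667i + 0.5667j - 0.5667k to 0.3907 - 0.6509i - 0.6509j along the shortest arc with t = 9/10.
-0.3764 + 0.6537i + 0.6537j - 0.0605k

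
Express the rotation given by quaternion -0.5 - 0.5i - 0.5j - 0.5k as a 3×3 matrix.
[[0, 0, 1], [1, 0, 0], [0, 1, 0]]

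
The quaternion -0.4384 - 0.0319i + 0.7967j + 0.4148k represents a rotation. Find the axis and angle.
axis = (-0.0355, 0.8864, 0.4615), θ = 232°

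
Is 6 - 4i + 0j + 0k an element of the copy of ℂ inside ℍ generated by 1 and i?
Yes. The quaternion 6 - 4i has j- and k-coefficients y = z = 0, so it lies in the complex subalgebra spanned by 1 and i.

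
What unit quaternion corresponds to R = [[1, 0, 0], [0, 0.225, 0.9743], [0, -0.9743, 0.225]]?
0.7826 - 0.6225i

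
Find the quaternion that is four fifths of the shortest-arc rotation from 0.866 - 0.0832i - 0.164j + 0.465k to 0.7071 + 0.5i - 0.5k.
0.8476 + 0.42i - 0.0423j - 0.3215k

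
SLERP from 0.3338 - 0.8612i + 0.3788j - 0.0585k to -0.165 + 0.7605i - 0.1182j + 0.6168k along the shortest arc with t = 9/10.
0.1865 - 0.7868i + 0.1486j - 0.5693k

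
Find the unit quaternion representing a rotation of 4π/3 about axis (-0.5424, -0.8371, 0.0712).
-0.5 - 0.4697i - 0.7249j + 0.0617k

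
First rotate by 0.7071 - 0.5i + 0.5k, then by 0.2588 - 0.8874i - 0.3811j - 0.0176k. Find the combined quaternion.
-0.2519 - 0.9474i + 0.183j - 0.0736k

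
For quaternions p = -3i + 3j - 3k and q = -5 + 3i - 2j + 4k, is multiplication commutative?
No: pq = 27 + 21i - 12j + 12k ≠ 27 + 9i - 18j + 18k = qp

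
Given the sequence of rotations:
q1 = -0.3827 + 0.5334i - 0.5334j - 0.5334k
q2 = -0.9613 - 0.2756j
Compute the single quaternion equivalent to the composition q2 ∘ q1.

q2 · q1 = 0.2209 - 0.3658i + 0.6182j + 0.6598k
0.2209 - 0.3658i + 0.6182j + 0.6598k


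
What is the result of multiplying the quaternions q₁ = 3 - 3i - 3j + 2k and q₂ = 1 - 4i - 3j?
-18 - 9i - 20j - k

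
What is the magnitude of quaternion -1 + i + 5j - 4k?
√43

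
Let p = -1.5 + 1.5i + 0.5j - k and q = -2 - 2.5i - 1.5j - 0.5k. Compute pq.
7 - i + 4.5j + 1.75k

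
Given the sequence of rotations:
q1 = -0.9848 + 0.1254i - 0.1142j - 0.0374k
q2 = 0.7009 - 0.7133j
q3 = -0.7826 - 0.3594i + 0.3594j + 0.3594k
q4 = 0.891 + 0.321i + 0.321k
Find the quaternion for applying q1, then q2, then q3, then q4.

q2 · q1 = -0.7717 + 0.1146i + 0.6224j + 0.0632k
q3 · q2 · q1 = 0.3987 - 0.0133i - 0.7005j - 0.5917k
q4 · q3 · q2 · q1 = 0.5494 + 0.341i - 0.4385j - 0.6241k
0.5494 + 0.341i - 0.4385j - 0.6241k


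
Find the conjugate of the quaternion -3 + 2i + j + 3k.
-3 - 2i - j - 3k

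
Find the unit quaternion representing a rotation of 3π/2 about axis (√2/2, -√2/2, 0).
-0.7071 + 0.5i - 0.5j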